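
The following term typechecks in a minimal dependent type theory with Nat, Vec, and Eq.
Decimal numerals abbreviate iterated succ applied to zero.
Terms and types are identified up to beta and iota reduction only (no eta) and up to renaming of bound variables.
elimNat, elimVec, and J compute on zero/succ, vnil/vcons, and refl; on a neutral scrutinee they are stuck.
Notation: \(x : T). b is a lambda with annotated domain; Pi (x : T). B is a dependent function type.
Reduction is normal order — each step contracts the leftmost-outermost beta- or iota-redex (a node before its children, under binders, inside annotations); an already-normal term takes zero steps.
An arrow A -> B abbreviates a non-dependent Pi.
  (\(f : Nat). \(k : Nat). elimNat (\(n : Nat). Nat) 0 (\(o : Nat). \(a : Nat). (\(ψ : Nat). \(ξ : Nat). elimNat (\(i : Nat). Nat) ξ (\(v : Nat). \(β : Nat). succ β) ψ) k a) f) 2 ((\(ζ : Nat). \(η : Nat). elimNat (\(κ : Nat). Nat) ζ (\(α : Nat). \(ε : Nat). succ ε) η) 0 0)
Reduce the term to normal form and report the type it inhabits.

resulting normal form:
  0
type:
  Nat


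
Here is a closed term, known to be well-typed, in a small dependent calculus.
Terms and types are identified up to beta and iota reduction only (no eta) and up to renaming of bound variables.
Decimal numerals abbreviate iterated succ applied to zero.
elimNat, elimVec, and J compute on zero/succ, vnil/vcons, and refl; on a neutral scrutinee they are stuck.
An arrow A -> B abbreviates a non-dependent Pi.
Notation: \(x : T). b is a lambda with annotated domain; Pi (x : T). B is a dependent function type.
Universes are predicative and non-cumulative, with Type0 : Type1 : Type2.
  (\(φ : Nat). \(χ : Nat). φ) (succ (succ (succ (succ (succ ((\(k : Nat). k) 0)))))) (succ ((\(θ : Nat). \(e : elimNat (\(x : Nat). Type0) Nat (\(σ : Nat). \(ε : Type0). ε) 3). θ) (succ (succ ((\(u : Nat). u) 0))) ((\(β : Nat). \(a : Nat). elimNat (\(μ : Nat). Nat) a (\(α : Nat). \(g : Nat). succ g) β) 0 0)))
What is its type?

inferred type:
  Nat


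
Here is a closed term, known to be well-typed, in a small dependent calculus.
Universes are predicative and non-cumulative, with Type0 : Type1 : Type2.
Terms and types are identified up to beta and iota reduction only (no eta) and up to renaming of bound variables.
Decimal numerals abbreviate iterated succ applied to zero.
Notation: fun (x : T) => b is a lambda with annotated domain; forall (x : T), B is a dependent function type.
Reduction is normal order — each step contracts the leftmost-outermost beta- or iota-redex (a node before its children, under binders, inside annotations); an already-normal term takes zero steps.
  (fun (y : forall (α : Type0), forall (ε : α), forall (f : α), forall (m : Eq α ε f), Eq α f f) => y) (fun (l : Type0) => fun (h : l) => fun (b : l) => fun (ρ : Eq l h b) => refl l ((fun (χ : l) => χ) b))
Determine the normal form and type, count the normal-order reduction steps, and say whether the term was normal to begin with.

resulting normal form:
  fun (y : Type0) => fun (α : y) => fun (ε : y) => fun (f : Eq y α ε) => refl y ε
type:
  forall (y : Type0), forall (α : y), forall (ε : y), forall (f : Eq y α ε), Eq y ε ε
normal-order step count: 2
term was already normal: no
first contracted redex: a beta-redex


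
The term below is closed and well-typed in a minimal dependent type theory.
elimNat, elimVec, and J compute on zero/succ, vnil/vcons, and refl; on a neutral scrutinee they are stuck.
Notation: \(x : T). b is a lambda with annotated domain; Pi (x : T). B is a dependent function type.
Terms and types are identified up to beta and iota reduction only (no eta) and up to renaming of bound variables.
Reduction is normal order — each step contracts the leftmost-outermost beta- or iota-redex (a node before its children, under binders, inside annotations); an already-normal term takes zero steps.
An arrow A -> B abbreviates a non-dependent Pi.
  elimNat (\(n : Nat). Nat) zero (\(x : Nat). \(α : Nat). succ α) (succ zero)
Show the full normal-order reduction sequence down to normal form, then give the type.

reduction (normal order):
  elimNat (\(n : Nat). Nat) zero (\(x : Nat). \(α : Nat). succ α) (succ zero)
  ~> (\(n : Nat). \(x : Nat). succ x) zero (elimNat (\(α : Nat). Nat) zero (\(μ : Nat). \(c : Nat). succ c) zero)
  ~> (\(n : Nat). succ n) (elimNat (\(x : Nat). Nat) zero (\(α : Nat). \(μ : Nat). succ μ) zero)
  ~> succ (elimNat (\(n : Nat). Nat) zero (\(x : Nat). \(α : Nat). succ α) zero)
  ~> succ zero
the term's type:
  Nat


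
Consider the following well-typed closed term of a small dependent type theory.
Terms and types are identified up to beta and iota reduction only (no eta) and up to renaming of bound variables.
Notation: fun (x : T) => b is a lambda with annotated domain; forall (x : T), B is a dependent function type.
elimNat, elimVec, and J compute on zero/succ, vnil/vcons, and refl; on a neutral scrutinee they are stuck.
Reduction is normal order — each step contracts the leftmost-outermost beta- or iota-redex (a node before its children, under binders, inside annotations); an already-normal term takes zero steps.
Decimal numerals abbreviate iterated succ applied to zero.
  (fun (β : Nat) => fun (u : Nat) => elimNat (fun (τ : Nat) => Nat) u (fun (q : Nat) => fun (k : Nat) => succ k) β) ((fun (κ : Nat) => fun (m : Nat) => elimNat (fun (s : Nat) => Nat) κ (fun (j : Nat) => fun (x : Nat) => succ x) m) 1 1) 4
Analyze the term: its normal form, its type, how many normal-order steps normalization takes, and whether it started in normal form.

reduced normal form:
  6
type:
  Nat
reduction steps (normal order): 15
started in normal form: no
first redex: a beta-redex


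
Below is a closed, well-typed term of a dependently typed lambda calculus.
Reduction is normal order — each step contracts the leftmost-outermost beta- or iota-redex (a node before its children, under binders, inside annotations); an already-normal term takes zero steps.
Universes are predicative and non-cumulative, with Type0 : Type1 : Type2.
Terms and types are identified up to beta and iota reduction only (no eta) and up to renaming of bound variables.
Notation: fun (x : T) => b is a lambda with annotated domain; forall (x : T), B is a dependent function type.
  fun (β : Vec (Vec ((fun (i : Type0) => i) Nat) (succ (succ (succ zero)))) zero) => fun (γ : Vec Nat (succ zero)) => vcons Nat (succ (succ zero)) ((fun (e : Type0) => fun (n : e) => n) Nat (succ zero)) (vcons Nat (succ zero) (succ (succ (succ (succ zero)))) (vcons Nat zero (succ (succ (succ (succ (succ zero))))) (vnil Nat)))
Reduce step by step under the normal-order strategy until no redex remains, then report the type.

normal-order reduction:
  fun (β : Vec (Vec ((fun (i : Type0) => i) Nat) (succ (succ (succ zero)))) zero) => fun (γ : Vec Nat (succ zero)) => vcons Nat (succ (succ zero)) ((fun (e : Type0) => fun (n : e) => n) Nat (succ zero)) (vcons Nat (succ zero) (succ (succ (succ (succ zero)))) (vcons Nat zero (succ (succ (succ (succ (succ zero))))) (vnil Nat)))
  ~> fun (β : Vec (Vec Nat (succ (succ (succ zero)))) zero) => fun (i : Vec Nat (succ zero)) => vcons Nat (succ (succ zero)) ((fun (γ : Type0) => fun (e : γ) => e) Nat (succ zero)) (vcons Nat (succ zero) (succ (succ (succ (succ zero)))) (vcons Nat zero (succ (succ (succ (succ (succ zero))))) (vnil Nat)))
  ~> fun (β : Vec (Vec Nat (succ (succ (succ zero)))) zero) => fun (i : Vec Nat (succ zero)) => vcons Nat (succ (succ zero)) ((fun (γ : Nat) => γ) (succ zero)) (vcons Nat (succ zero) (succ (succ (succ (succ zero)))) (vcons Nat zero (succ (succ (succ (succ (succ zero))))) (vnil Nat)))
  ~> fun (β : Vec (Vec Nat (succ (succ (succ zero)))) zero) => fun (i : Vec Nat (succ zero)) => vcons Nat (succ (succ zero)) (succ zero) (vcons Nat (succ zero) (succ (succ (succ (succ zero)))) (vcons Nat zero (succ (succ (succ (succ (succ zero))))) (vnil Nat)))
inferred type:
  forall (β : Vec (Vec Nat (succ (succ (succ zero)))) zero), forall (i : Vec Nat (succ zero)), Vec Nat (succ (succ (succ zero)))


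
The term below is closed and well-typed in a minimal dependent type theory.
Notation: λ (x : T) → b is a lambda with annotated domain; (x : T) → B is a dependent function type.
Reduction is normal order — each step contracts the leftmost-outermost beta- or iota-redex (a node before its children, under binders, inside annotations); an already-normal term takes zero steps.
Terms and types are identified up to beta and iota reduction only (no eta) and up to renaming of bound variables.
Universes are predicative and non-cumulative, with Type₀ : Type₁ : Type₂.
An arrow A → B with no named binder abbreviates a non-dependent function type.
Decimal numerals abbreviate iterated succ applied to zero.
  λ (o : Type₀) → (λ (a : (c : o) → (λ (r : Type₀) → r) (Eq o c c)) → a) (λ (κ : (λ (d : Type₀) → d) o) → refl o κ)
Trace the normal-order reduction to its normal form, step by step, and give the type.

normal-order reduction:
  λ (o : Type₀) → (λ (a : (c : o) → (λ (r : Type₀) → r) (Eq o c c)) → a) (λ (κ : (λ (d : Type₀) → d) o) → refl o κ)
  ~> λ (o : Type₀) → λ (a : (λ (c : Type₀) → c) o) → refl o a
  ~> λ (o : Type₀) → λ (a : o) → refl o a
the term's type:
  (o : Type₀) → (a : o) → Eq o a a


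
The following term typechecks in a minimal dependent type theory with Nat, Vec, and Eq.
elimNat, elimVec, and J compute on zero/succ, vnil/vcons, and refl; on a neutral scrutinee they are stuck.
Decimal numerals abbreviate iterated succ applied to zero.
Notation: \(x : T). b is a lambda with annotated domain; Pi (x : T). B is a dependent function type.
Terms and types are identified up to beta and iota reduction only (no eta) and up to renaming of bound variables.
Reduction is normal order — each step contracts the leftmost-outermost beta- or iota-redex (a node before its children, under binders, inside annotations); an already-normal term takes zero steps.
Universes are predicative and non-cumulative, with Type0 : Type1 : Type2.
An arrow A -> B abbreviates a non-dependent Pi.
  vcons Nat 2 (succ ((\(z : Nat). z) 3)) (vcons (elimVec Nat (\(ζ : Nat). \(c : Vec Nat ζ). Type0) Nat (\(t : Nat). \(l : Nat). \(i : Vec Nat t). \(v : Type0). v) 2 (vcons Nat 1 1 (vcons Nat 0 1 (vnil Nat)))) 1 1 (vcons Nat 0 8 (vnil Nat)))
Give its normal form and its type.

normal form:
  vcons Nat 2 4 (vcons Nat 1 1 (vcons Nat 0 8 (vnil Nat)))
type:
  Vec Nat 3
observation: the first redex contracted is a beta-redex; the normal form is reached in 12 normal-order steps.


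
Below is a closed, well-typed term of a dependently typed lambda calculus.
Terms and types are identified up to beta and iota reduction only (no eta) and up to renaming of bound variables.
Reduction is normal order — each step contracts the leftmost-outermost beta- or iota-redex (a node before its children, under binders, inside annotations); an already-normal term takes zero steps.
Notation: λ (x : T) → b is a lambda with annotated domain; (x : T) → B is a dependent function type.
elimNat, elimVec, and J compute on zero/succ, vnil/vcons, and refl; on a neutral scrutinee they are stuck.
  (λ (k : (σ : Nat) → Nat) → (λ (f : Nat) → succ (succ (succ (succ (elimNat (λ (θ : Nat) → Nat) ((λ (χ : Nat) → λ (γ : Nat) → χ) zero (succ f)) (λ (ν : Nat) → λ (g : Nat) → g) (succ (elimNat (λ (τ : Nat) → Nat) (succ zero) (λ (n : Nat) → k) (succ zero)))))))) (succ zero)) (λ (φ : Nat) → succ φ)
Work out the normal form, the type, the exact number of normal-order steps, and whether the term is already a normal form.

resulting normal form:
  succ (succ (succ (succ zero)))
inferred type:
  Nat
steps to reach normal form (normal order): 18
already normal: no
first contracted redex: a beta-redex


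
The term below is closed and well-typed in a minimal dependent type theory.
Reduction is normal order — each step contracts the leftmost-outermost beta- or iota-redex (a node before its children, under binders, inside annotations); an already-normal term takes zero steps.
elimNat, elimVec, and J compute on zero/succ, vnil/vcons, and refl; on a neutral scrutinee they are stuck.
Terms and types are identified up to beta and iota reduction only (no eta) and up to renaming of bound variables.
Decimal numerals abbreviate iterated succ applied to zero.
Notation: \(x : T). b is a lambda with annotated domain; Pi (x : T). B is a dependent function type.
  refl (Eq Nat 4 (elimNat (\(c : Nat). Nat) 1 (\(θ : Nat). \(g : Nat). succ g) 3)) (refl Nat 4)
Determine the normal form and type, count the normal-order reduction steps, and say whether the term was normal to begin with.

resulting normal form:
  refl (Eq Nat 4 4) (refl Nat 4)
type:
  Eq (Eq Nat 4 4) (refl Nat 4) (refl Nat 4)
steps to reach normal form (normal order): 10
started in normal form: no
first contracted redex: an elimNat iota-redex


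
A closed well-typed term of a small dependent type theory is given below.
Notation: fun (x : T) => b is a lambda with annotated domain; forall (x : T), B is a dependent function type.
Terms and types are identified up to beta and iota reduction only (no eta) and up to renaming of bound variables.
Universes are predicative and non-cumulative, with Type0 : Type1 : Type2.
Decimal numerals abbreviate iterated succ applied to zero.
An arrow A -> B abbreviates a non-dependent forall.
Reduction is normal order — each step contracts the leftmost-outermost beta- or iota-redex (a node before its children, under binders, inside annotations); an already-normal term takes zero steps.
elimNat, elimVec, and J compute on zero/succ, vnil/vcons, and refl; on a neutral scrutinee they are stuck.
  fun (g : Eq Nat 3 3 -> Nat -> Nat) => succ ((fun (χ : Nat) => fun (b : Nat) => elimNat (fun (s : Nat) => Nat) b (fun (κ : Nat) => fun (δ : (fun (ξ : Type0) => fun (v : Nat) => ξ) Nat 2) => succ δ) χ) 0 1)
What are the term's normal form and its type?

resulting normal form:
  fun (g : Eq Nat 3 3 -> Nat -> Nat) => 2
type:
  (Eq Nat 3 3 -> Nat -> Nat) -> Nat
observation: the leftmost-outermost redex is a beta-redex, and normalization takes 3 steps.


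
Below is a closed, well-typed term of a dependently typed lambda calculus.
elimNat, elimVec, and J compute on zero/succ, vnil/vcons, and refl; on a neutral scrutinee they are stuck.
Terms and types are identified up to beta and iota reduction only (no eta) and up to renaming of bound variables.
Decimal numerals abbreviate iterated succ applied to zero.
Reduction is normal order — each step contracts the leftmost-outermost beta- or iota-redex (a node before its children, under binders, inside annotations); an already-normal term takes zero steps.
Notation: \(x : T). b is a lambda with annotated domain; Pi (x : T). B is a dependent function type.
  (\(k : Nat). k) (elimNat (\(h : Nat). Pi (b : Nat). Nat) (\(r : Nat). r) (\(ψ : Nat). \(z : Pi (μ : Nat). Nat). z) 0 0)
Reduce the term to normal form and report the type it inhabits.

normal form:
  0
the term's type:
  Nat
observation: the term reaches its normal form after 3 normal-order steps.


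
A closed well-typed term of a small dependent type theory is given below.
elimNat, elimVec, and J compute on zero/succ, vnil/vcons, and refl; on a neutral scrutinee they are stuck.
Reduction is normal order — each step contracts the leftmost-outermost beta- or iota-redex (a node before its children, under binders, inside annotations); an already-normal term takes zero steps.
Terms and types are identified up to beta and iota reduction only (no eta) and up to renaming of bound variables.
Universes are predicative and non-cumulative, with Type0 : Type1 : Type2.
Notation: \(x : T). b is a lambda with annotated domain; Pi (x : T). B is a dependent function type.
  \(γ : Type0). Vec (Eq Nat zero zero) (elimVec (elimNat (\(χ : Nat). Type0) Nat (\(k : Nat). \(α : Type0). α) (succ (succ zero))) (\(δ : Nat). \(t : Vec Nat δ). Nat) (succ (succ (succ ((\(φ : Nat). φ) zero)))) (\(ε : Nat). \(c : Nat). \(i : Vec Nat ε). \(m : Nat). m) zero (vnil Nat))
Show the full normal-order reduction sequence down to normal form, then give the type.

reduction (normal order):
  \(γ : Type0). Vec (Eq Nat zero zero) (elimVec (elimNat (\(χ : Nat). Type0) Nat (\(k : Nat). \(α : Type0). α) (succ (succ zero))) (\(δ : Nat). \(t : Vec Nat δ). Nat) (succ (succ (succ ((\(φ : Nat). φ) zero)))) (\(ε : Nat). \(c : Nat). \(i : Vec Nat ε). \(m : Nat). m) zero (vnil Nat))
  ~> \(γ : Type0). Vec (Eq Nat zero zero) (succ (succ (succ ((\(χ : Nat). χ) zero))))
  ~> \(γ : Type0). Vec (Eq Nat zero zero) (succ (succ (succ zero)))
the term's type:
  Pi (γ : Type0). Type0


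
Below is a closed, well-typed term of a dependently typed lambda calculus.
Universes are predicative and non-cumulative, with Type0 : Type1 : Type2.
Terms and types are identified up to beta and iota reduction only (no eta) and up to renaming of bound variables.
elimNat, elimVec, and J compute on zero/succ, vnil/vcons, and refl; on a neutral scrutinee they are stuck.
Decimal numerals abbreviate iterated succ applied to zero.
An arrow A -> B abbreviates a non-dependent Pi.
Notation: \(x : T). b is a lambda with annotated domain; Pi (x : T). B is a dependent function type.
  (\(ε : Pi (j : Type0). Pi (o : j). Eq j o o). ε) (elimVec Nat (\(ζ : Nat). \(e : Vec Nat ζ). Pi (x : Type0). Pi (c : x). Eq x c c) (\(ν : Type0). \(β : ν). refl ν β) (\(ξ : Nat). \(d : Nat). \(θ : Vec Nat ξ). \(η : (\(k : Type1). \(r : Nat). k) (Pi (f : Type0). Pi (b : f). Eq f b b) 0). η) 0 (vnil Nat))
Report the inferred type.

type:
  Pi (ε : Type0). Pi (j : ε). Eq ε j j


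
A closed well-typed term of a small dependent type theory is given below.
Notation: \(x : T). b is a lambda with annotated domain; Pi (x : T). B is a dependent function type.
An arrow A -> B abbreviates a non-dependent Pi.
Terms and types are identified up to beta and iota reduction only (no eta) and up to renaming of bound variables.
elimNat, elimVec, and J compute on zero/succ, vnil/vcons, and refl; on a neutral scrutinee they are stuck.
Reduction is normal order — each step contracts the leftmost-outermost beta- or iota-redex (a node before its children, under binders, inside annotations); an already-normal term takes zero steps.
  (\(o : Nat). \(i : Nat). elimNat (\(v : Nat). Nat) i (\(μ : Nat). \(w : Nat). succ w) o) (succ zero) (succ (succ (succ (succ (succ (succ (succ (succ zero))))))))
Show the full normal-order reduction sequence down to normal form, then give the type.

normal-order reduction:
  (\(o : Nat). \(i : Nat). elimNat (\(v : Nat). Nat) i (\(μ : Nat). \(w : Nat). succ w) o) (succ zero) (succ (succ (succ (succ (succ (succ (succ (succ zero))))))))
  ~> (\(o : Nat). elimNat (\(i : Nat). Nat) o (\(v : Nat). \(μ : Nat). succ μ) (succ zero)) (succ (succ (succ (succ (succ (succ (succ (succ zero))))))))
  ~> elimNat (\(o : Nat). Nat) (succ (succ (succ (succ (succ (succ (succ (succ zero)))))))) (\(i : Nat). \(v : Nat). succ v) (succ zero)
  ~> (\(o : Nat). \(i : Nat). succ i) zero (elimNat (\(v : Nat). Nat) (succ (succ (succ (succ (succ (succ (succ (succ zero)))))))) (\(μ : Nat). \(w : Nat). succ w) zero)
  ~> (\(o : Nat). succ o) (elimNat (\(i : Nat). Nat) (succ (succ (succ (succ (succ (succ (succ (succ zero)))))))) (\(v : Nat). \(μ : Nat). succ μ) zero)
  ~> succ (elimNat (\(o : Nat). Nat) (succ (succ (succ (succ (succ (succ (succ (succ zero)))))))) (\(i : Nat). \(v : Nat). succ v) zero)
  ~> succ (succ (succ (succ (succ (succ (succ (succ (succ zero))))))))
the term's type:
  Nat


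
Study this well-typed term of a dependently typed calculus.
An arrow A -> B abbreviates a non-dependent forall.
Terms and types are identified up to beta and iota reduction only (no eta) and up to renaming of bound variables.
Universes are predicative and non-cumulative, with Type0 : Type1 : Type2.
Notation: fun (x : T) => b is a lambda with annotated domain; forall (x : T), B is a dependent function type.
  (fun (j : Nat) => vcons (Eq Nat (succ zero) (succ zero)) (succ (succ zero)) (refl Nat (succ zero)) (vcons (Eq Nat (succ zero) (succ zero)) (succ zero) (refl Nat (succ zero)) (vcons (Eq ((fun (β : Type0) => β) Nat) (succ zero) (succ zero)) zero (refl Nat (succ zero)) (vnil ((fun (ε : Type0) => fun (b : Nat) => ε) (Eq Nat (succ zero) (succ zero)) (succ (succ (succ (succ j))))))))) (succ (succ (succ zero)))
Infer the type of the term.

inferred type:
  Vec (Eq Nat (succ zero) (succ zero)) (succ (succ (succ zero)))


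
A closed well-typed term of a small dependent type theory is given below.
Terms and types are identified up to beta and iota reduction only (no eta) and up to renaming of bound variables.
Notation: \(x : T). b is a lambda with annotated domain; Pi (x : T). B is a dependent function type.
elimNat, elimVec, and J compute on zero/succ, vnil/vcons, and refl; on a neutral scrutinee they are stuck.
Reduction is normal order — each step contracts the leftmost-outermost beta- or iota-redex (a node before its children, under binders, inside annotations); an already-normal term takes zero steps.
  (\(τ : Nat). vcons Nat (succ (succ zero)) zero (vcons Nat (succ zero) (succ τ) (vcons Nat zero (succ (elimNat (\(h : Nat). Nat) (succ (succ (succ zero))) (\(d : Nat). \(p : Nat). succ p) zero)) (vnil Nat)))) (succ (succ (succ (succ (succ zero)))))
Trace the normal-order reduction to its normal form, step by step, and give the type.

reduction (normal order):
  (\(τ : Nat). vcons Nat (succ (succ zero)) zero (vcons Nat (succ zero) (succ τ) (vcons Nat zero (succ (elimNat (\(h : Nat). Nat) (succ (succ (succ zero))) (\(d : Nat). \(p : Nat). succ p) zero)) (vnil Nat)))) (succ (succ (succ (succ (succ zero)))))
  ~> vcons Nat (succ (succ zero)) zero (vcons Nat (succ zero) (succ (succ (succ (succ (succ (succ zero)))))) (vcons Nat zero (succ (elimNat (\(τ : Nat). Nat) (succ (succ (succ zero))) (\(h : Nat). \(d : Nat). succ d) zero)) (vnil Nat)))
  ~> vcons Nat (succ (succ zero)) zero (vcons Nat (succ zero) (succ (succ (succ (succ (succ (succ zero)))))) (vcons Nat zero (succ (succ (succ (succ zero)))) (vnil Nat)))
the term's type:
  Vec Nat (succ (succ (succ zero)))


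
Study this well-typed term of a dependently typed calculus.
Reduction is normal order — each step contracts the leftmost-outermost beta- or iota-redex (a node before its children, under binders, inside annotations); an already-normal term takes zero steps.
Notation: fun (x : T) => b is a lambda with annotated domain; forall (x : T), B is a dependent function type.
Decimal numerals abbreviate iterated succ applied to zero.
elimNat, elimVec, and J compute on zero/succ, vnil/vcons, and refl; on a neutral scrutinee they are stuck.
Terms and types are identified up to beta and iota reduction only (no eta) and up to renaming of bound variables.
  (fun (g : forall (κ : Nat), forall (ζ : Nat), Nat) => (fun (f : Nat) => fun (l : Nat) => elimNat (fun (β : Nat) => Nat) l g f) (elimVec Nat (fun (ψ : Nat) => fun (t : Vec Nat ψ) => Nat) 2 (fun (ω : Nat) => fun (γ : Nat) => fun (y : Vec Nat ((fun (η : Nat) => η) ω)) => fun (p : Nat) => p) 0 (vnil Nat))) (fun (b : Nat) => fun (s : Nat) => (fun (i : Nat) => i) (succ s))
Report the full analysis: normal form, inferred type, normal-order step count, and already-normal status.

resulting normal form:
  fun (g : Nat) => succ (succ g)
type:
  forall (g : Nat), Nat
steps to reach normal form (normal order): 11
already normal: no
first contracted redex: a beta-redex


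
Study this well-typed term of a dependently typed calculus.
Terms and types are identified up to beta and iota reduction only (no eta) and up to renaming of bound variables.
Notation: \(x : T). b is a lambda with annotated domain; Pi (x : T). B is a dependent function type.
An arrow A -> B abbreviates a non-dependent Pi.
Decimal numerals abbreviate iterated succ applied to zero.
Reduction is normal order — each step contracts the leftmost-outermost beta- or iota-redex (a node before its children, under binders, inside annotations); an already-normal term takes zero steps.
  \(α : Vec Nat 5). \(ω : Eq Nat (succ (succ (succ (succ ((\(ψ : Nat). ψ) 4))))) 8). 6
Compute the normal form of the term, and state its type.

resulting normal form:
  \(α : Vec Nat 5). \(ω : Eq Nat 8 8). 6
the term's type:
  Vec Nat 5 -> Eq Nat 8 8 -> Nat
observation: reduction starts at a beta-redex, and 1 normal-order step reach the normal form.


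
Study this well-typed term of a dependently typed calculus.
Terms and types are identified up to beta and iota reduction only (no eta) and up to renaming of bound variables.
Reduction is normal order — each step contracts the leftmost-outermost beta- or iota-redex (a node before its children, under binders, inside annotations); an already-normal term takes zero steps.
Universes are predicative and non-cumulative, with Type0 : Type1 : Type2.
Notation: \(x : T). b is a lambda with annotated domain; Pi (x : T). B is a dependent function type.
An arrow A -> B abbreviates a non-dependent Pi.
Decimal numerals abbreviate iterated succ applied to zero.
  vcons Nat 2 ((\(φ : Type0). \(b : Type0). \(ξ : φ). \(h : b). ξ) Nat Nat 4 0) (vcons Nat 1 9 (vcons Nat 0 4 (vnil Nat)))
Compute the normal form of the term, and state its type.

reduced normal form:
  vcons Nat 2 4 (vcons Nat 1 9 (vcons Nat 0 4 (vnil Nat)))
the term's type:
  Vec Nat 3


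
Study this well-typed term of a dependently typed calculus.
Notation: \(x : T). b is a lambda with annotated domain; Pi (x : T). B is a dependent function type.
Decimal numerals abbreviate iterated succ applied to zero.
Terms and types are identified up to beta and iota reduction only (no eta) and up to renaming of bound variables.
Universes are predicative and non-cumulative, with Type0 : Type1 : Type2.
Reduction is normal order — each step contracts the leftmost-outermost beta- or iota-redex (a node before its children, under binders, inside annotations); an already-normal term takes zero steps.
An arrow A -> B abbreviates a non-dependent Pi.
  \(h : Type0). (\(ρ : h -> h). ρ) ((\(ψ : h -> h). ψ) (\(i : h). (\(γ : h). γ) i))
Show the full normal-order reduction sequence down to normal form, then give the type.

normal-order reduction sequence:
  \(h : Type0). (\(ρ : h -> h). ρ) ((\(ψ : h -> h). ψ) (\(i : h). (\(γ : h). γ) i))
  ~> \(h : Type0). (\(ρ : h -> h). ρ) (\(ψ : h). (\(i : h). i) ψ)
  ~> \(h : Type0). \(ρ : h). (\(ψ : h). ψ) ρ
  ~> \(h : Type0). \(ρ : h). ρ
the term's type:
  Pi (h : Type0). h -> h


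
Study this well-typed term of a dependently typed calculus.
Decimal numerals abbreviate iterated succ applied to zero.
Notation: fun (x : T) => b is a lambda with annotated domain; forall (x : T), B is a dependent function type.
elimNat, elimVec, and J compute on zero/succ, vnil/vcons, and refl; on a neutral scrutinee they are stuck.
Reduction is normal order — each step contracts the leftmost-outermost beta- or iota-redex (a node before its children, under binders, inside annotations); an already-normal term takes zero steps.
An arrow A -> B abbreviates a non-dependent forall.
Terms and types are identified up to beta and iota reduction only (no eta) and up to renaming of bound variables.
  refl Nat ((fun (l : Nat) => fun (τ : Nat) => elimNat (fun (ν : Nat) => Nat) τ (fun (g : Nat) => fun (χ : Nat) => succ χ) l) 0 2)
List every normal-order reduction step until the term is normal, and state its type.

normal-order reduction sequence:
  refl Nat ((fun (l : Nat) => fun (τ : Nat) => elimNat (fun (ν : Nat) => Nat) τ (fun (g : Nat) => fun (χ : Nat) => succ χ) l) 0 2)
  ~> refl Nat ((fun (l : Nat) => elimNat (fun (τ : Nat) => Nat) l (fun (ν : Nat) => fun (g : Nat) => succ g) 0) 2)
  ~> refl Nat (elimNat (fun (l : Nat) => Nat) 2 (fun (τ : Nat) => fun (ν : Nat) => succ ν) 0)
  ~> refl Nat 2
inferred type:
  Eq Nat 2 2


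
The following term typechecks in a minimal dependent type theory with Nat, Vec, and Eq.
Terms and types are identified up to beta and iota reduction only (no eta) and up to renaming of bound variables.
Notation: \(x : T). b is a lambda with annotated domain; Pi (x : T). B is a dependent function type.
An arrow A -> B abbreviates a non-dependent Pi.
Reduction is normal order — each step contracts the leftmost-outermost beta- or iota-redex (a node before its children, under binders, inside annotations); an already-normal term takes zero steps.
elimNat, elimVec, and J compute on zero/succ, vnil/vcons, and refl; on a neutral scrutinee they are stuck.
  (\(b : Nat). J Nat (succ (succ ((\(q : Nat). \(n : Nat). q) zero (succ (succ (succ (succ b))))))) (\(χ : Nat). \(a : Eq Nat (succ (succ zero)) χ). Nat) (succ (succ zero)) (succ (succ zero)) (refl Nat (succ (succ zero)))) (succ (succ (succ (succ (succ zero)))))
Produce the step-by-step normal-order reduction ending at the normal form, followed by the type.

normal-order reduction:
  (\(b : Nat). J Nat (succ (succ ((\(q : Nat). \(n : Nat). q) zero (succ (succ (succ (succ b))))))) (\(χ : Nat). \(a : Eq Nat (succ (succ zero)) χ). Nat) (succ (succ zero)) (succ (succ zero)) (refl Nat (succ (succ zero)))) (succ (succ (succ (succ (succ zero)))))
  ~> J Nat (succ (succ ((\(b : Nat). \(q : Nat). b) zero (succ (succ (succ (succ (succ (succ (succ (succ (succ zero)))))))))))) (\(n : Nat). \(χ : Eq Nat (succ (succ zero)) n). Nat) (succ (succ zero)) (succ (succ zero)) (refl Nat (succ (succ zero)))
  ~> succ (succ zero)
inferred type:
  Nat


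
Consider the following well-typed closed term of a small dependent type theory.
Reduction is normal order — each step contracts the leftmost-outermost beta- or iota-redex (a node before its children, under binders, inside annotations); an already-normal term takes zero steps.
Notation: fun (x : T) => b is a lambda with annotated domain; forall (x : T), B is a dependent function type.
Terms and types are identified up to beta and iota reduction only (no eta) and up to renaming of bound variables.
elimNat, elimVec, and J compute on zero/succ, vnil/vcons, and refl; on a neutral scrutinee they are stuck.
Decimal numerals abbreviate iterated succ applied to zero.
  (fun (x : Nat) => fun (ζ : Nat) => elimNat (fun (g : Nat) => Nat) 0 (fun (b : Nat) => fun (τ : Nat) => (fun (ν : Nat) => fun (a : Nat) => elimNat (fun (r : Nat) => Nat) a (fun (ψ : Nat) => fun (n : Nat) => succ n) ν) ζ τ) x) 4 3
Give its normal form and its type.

reduced normal form:
  12
type:
  Nat
observation: contracting a beta-redex first, the term normalizes in 63 steps.


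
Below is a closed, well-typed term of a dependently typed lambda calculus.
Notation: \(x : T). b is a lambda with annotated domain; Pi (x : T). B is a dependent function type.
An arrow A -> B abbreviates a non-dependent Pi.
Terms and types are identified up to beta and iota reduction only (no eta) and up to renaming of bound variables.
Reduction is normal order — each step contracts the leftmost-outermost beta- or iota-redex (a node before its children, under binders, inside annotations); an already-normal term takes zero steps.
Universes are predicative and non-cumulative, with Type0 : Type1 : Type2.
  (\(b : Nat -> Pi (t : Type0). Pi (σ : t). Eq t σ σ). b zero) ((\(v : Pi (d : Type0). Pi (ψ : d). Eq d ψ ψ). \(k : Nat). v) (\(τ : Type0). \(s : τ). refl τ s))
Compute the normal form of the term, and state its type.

normal form:
  \(b : Type0). \(t : b). refl b t
inferred type:
  Pi (b : Type0). Pi (t : b). Eq b t t


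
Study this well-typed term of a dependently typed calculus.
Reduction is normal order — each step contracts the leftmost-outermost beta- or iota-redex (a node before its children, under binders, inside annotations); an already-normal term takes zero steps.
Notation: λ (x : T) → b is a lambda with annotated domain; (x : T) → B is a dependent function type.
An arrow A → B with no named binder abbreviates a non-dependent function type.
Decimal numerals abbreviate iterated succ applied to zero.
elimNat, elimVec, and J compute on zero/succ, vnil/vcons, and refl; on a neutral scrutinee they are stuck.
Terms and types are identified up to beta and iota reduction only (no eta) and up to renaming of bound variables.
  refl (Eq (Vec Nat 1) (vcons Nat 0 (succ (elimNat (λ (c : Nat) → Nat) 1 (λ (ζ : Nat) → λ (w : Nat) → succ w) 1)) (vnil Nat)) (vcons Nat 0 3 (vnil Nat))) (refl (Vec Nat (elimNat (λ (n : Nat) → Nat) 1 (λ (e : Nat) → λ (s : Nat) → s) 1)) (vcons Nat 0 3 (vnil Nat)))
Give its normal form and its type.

normal form:
  refl (Eq (Vec Nat 1) (vcons Nat 0 3 (vnil Nat)) (vcons Nat 0 3 (vnil Nat))) (refl (Vec Nat 1) (vcons Nat 0 3 (vnil Nat)))
the term's type:
  Eq (Eq (Vec Nat 1) (vcons Nat 0 3 (vnil Nat)) (vcons Nat 0 3 (vnil Nat))) (refl (Vec Nat 1) (vcons Nat 0 3 (vnil Nat))) (refl (Vec Nat 1) (vcons Nat 0 3 (vnil Nat)))
observation: contracting an elimNat iota-redex first, the term normalizes in 8 steps.


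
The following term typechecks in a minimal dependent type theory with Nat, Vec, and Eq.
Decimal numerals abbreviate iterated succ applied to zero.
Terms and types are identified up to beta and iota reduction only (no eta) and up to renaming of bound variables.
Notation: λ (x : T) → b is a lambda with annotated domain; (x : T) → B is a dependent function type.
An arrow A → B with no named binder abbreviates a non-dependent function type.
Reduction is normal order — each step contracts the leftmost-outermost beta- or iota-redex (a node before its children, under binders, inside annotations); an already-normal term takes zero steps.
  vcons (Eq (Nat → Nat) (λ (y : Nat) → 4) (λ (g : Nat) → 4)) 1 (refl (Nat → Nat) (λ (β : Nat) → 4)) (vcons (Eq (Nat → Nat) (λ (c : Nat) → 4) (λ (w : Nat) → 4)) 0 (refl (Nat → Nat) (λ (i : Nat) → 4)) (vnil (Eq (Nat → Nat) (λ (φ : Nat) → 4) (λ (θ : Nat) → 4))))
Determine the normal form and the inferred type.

reduced normal form:
  vcons (Eq (Nat → Nat) (λ (y : Nat) → 4) (λ (g : Nat) → 4)) 1 (refl (Nat → Nat) (λ (β : Nat) → 4)) (vcons (Eq (Nat → Nat) (λ (c : Nat) → 4) (λ (w : Nat) → 4)) 0 (refl (Nat → Nat) (λ (i : Nat) → 4)) (vnil (Eq (Nat → Nat) (λ (φ : Nat) → 4) (λ (θ : Nat) → 4))))
type:
  Vec (Eq (Nat → Nat) (λ (y : Nat) → 4) (λ (g : Nat) → 4)) 2
observation: the term is already in normal form.


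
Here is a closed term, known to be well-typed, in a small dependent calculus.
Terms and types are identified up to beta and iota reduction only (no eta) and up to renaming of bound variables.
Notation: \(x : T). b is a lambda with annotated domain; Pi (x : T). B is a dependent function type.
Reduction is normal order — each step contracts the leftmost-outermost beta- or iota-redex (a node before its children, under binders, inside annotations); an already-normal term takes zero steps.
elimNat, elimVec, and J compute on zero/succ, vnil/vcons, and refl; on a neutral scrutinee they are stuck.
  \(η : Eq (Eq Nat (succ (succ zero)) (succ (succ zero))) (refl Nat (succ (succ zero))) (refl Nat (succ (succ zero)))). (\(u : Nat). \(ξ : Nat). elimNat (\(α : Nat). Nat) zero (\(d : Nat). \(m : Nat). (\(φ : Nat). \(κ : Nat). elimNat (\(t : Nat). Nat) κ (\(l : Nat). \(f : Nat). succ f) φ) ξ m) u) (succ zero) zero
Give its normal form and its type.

reduced normal form:
  \(η : Eq (Eq Nat (succ (succ zero)) (succ (succ zero))) (refl Nat (succ (succ zero))) (refl Nat (succ (succ zero)))). zero
type:
  Pi (η : Eq (Eq Nat (succ (succ zero)) (succ (succ zero))) (refl Nat (succ (succ zero))) (refl Nat (succ (succ zero)))). Nat


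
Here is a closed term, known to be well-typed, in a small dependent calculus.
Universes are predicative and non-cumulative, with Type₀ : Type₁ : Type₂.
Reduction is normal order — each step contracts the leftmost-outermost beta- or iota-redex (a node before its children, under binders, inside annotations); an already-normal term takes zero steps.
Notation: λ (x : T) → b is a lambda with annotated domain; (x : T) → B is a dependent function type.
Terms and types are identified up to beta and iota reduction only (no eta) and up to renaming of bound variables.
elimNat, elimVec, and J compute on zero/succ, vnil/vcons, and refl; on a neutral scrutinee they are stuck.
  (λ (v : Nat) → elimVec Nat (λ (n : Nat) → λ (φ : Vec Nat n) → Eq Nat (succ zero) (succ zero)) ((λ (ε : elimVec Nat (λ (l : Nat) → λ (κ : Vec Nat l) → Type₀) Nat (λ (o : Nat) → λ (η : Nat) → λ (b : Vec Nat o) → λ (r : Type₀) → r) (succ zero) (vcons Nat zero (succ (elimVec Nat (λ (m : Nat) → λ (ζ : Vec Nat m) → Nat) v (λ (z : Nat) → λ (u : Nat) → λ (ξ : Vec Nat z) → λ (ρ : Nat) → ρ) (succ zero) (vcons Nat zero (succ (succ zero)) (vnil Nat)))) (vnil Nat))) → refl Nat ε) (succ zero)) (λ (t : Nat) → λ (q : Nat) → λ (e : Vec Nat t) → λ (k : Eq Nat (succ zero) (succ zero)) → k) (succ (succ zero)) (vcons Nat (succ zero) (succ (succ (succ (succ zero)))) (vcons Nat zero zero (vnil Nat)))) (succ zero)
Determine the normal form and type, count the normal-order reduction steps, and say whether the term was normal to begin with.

normal form:
  refl Nat (succ zero)
the term's type:
  Eq Nat (succ zero) (succ zero)
normal-order step count: 13
term was already normal: no
first contracted redex: a beta-redex


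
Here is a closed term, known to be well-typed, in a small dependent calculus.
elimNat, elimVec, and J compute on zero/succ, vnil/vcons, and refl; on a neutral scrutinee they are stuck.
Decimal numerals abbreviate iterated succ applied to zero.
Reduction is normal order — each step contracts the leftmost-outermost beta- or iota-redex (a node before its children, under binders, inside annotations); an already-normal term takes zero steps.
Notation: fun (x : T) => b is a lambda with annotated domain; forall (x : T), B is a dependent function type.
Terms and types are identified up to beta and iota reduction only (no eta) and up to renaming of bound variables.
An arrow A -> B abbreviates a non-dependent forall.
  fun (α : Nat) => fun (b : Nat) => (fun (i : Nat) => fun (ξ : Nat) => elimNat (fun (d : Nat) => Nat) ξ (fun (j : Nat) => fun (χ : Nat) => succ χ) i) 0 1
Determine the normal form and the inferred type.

reduced normal form:
  fun (α : Nat) => fun (b : Nat) => 1
inferred type:
  Nat -> Nat -> Nat


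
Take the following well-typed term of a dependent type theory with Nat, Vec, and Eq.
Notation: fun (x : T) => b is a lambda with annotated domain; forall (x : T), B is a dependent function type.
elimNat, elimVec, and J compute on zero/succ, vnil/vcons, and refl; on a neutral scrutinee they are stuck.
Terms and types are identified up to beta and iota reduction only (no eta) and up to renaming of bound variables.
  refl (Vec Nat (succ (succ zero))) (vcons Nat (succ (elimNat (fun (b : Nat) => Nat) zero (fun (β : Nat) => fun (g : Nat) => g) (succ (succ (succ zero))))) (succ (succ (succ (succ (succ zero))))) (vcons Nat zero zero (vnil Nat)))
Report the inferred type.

type:
  Eq (Vec Nat (succ (succ zero))) (vcons Nat (succ zero) (succ (succ (succ (succ (succ zero))))) (vcons Nat zero zero (vnil Nat))) (vcons Nat (succ zero) (succ (succ (succ (succ (succ zero))))) (vcons Nat zero zero (vnil Nat)))


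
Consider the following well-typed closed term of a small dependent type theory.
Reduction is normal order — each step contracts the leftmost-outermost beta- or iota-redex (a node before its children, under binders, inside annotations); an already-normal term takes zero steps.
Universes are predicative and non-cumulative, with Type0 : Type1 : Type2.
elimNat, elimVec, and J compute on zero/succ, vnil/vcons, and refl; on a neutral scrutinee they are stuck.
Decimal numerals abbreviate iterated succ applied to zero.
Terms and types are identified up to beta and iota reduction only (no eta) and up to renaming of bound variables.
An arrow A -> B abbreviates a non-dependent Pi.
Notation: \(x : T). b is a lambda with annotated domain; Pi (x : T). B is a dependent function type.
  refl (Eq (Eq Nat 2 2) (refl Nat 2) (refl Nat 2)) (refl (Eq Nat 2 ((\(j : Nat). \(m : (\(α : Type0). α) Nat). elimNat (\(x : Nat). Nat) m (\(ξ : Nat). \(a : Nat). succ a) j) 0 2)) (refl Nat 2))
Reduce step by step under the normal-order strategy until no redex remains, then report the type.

reduction (normal order):
  refl (Eq (Eq Nat 2 2) (refl Nat 2) (refl Nat 2)) (refl (Eq Nat 2 ((\(j : Nat). \(m : (\(α : Type0). α) Nat). elimNat (\(x : Nat). Nat) m (\(ξ : Nat). \(a : Nat). succ a) j) 0 2)) (refl Nat 2))
  ~> refl (Eq (Eq Nat 2 2) (refl Nat 2) (refl Nat 2)) (refl (Eq Nat 2 ((\(j : (\(m : Type0). m) Nat). elimNat (\(α : Nat). Nat) j (\(x : Nat). \(ξ : Nat). succ ξ) 0) 2)) (refl Nat 2))
  ~> refl (Eq (Eq Nat 2 2) (refl Nat 2) (refl Nat 2)) (refl (Eq Nat 2 (elimNat (\(j : Nat). Nat) 2 (\(m : Nat). \(α : Nat). succ α) 0)) (refl Nat 2))
  ~> refl (Eq (Eq Nat 2 2) (refl Nat 2) (refl Nat 2)) (refl (Eq Nat 2 2) (refl Nat 2))
type:
  Eq (Eq (Eq Nat 2 2) (refl Nat 2) (refl Nat 2)) (refl (Eq Nat 2 2) (refl Nat 2)) (refl (Eq Nat 2 2) (refl Nat 2))
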